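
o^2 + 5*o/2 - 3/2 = (o - 1/2)*(o + 3)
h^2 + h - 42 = (h - 6)*(h + 7)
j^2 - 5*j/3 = j*(j - 5/3)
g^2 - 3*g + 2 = (g - 2)*(g - 1)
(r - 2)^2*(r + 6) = r^3 + 2*r^2 - 20*r + 24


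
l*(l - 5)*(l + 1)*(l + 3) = l^4 - l^3 - 17*l^2 - 15*l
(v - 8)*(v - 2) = v^2 - 10*v + 16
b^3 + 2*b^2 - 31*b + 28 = (b - 4)*(b - 1)*(b + 7)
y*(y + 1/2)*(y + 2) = y^3 + 5*y^2/2 + y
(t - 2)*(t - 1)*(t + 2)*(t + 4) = t^4 + 3*t^3 - 8*t^2 - 12*t + 16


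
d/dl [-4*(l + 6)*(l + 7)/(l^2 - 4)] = 4*(13*l^2 + 92*l + 52)/(l^4 - 8*l^2 + 16)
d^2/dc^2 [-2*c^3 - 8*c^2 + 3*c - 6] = -12*c - 16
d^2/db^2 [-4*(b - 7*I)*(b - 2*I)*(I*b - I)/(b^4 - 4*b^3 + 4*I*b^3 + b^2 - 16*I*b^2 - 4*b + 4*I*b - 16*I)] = (-8*I*b^9 + b^8*(-216 + 24*I) + b^7*(1584 - 264*I) + b^6*(-6456 - 1000*I) + b^5*(23832 - 1392*I) + b^4*(-50688 + 16656*I) + b^3*(66120 - 38864*I) + b^2*(-49536 + 16176*I) + b*(51264 + 96960*I) + 19200 - 42496*I)/(b^12 + b^11*(-12 + 12*I) + b^10*(3 - 144*I) + b^9*(476 + 548*I) + b^8*(-2301 - 432*I) + b^7*(4572 - 1500*I) + b^6*(-6911 + 3664*I) + b^5*(10740 - 7668*I) + b^4*(-6912 + 12144*I) + b^3*(9728 - 8704*I) + b^2*(-2304 + 12288*I) + b*(3072 - 3072*I) + 4096*I)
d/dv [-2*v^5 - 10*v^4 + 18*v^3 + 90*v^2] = 2*v*(-5*v^3 - 20*v^2 + 27*v + 90)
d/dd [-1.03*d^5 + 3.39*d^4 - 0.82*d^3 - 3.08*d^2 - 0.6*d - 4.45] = -5.15*d^4 + 13.56*d^3 - 2.46*d^2 - 6.16*d - 0.6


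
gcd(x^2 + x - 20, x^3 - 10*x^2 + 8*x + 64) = x - 4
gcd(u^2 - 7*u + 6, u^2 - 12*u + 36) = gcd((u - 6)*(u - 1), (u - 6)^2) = u - 6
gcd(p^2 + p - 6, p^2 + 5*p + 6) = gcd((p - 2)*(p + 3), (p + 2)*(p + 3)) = p + 3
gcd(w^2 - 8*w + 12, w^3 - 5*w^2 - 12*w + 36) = w^2 - 8*w + 12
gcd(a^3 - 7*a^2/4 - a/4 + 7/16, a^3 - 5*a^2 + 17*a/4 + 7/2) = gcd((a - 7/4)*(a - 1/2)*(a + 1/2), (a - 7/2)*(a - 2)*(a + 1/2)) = a + 1/2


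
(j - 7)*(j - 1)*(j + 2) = j^3 - 6*j^2 - 9*j + 14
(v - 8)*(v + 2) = v^2 - 6*v - 16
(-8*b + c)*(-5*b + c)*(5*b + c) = 200*b^3 - 25*b^2*c - 8*b*c^2 + c^3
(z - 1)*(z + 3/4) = z^2 - z/4 - 3/4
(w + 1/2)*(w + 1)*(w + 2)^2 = w^4 + 11*w^3/2 + 21*w^2/2 + 8*w + 2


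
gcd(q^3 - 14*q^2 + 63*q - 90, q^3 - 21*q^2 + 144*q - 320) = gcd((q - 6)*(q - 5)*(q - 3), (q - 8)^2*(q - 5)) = q - 5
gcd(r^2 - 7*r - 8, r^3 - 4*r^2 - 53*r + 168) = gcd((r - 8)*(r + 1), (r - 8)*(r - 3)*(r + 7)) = r - 8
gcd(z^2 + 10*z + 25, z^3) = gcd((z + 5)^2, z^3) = 1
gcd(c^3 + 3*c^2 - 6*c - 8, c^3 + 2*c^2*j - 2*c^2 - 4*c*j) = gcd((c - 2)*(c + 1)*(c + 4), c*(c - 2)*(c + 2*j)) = c - 2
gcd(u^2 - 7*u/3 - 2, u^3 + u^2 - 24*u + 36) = u - 3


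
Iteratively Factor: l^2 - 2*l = (l)*(l - 2)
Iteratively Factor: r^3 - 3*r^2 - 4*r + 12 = (r - 2)*(r^2 - r - 6) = (r - 2)*(r + 2)*(r - 3)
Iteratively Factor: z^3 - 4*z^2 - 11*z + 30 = (z + 3)*(z^2 - 7*z + 10) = (z - 5)*(z + 3)*(z - 2)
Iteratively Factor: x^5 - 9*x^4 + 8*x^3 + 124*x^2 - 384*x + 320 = (x - 5)*(x^4 - 4*x^3 - 12*x^2 + 64*x - 64) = (x - 5)*(x + 4)*(x^3 - 8*x^2 + 20*x - 16) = (x - 5)*(x - 2)*(x + 4)*(x^2 - 6*x + 8) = (x - 5)*(x - 2)^2*(x + 4)*(x - 4)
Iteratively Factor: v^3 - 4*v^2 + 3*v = (v - 3)*(v^2 - v) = (v - 3)*(v - 1)*(v)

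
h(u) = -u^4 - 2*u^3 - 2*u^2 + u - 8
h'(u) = -4*u^3 - 6*u^2 - 4*u + 1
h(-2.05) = -18.89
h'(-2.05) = 18.45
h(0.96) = -11.50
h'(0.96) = -11.91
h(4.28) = -532.73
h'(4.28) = -439.64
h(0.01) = -7.99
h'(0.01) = 0.96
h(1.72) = -31.13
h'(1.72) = -43.98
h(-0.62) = -9.06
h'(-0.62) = 2.13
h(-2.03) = -18.52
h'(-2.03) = 17.86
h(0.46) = -8.20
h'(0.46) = -2.50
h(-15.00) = -44348.00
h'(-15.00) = 12211.00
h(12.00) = -24476.00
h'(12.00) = -7823.00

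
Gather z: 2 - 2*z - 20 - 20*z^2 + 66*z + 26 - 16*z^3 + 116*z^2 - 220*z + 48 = -16*z^3 + 96*z^2 - 156*z + 56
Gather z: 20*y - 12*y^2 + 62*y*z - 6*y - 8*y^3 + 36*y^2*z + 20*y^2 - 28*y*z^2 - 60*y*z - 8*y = -8*y^3 + 8*y^2 - 28*y*z^2 + 6*y + z*(36*y^2 + 2*y)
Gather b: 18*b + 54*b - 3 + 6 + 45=72*b + 48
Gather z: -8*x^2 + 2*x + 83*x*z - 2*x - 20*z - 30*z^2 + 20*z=-8*x^2 + 83*x*z - 30*z^2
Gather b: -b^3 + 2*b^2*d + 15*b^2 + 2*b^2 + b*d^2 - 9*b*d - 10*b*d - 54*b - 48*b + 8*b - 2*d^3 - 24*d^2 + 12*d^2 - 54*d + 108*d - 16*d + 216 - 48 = -b^3 + b^2*(2*d + 17) + b*(d^2 - 19*d - 94) - 2*d^3 - 12*d^2 + 38*d + 168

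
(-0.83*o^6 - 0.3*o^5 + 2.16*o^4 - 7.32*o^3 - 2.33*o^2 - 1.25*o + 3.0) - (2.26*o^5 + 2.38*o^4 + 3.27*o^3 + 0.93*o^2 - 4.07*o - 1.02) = -0.83*o^6 - 2.56*o^5 - 0.22*o^4 - 10.59*o^3 - 3.26*o^2 + 2.82*o + 4.02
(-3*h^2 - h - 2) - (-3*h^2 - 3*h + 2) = 2*h - 4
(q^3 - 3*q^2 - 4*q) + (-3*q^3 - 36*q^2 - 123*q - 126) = -2*q^3 - 39*q^2 - 127*q - 126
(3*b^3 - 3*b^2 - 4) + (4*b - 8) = 3*b^3 - 3*b^2 + 4*b - 12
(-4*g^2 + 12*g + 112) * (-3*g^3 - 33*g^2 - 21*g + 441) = 12*g^5 + 96*g^4 - 648*g^3 - 5712*g^2 + 2940*g + 49392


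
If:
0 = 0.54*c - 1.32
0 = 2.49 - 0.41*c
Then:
No Solution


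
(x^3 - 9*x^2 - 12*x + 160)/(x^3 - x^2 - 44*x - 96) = (x - 5)/(x + 3)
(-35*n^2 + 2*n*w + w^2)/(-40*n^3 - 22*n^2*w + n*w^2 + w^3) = (7*n + w)/(8*n^2 + 6*n*w + w^2)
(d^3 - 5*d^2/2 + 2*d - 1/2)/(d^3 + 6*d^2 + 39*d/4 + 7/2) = 2*(2*d^3 - 5*d^2 + 4*d - 1)/(4*d^3 + 24*d^2 + 39*d + 14)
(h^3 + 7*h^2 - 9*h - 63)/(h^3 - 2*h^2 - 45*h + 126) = (h + 3)/(h - 6)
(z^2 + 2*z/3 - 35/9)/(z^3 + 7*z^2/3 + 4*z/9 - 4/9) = (9*z^2 + 6*z - 35)/(9*z^3 + 21*z^2 + 4*z - 4)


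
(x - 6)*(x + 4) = x^2 - 2*x - 24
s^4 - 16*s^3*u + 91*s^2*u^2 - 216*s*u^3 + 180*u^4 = (s - 6*u)*(s - 5*u)*(s - 3*u)*(s - 2*u)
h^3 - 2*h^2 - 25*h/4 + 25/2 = (h - 5/2)*(h - 2)*(h + 5/2)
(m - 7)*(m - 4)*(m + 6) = m^3 - 5*m^2 - 38*m + 168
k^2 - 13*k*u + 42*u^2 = (k - 7*u)*(k - 6*u)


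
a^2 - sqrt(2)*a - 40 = (a - 5*sqrt(2))*(a + 4*sqrt(2))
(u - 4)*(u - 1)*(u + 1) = u^3 - 4*u^2 - u + 4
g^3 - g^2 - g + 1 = (g - 1)^2*(g + 1)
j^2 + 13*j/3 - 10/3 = (j - 2/3)*(j + 5)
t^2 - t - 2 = (t - 2)*(t + 1)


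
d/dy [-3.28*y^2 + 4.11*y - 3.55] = 4.11 - 6.56*y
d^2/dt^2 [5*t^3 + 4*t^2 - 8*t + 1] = 30*t + 8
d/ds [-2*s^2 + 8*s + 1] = 8 - 4*s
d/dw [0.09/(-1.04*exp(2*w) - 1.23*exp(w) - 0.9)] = (0.1872*exp(w) + 0.1107)*exp(w)/(1.04*exp(2*w) + 1.23*exp(w) + 0.9)^2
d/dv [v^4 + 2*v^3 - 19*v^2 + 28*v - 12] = 4*v^3 + 6*v^2 - 38*v + 28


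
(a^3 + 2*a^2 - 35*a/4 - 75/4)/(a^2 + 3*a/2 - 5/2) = (2*a^2 - a - 15)/(2*(a - 1))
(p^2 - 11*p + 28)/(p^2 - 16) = (p - 7)/(p + 4)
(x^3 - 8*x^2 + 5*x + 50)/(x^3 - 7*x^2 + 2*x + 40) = (x - 5)/(x - 4)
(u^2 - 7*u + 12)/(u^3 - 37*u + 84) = 1/(u + 7)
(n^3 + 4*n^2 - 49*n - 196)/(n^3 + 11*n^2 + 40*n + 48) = (n^2 - 49)/(n^2 + 7*n + 12)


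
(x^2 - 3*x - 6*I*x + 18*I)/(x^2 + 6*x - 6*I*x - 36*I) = (x - 3)/(x + 6)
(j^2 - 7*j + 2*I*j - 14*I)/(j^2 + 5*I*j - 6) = (j - 7)/(j + 3*I)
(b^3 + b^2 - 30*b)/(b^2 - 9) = b*(b^2 + b - 30)/(b^2 - 9)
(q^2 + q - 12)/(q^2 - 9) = (q + 4)/(q + 3)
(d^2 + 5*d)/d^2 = (d + 5)/d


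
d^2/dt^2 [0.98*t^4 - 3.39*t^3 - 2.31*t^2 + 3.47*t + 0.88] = 11.76*t^2 - 20.34*t - 4.62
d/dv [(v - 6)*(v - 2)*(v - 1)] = 3*v^2 - 18*v + 20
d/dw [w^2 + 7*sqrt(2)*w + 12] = 2*w + 7*sqrt(2)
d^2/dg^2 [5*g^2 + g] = 10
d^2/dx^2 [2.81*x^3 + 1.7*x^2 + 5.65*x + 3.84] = 16.86*x + 3.4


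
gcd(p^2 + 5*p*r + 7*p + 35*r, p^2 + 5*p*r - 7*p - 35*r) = p + 5*r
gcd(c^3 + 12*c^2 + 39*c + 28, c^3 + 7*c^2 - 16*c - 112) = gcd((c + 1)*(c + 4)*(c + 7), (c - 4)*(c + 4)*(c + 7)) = c^2 + 11*c + 28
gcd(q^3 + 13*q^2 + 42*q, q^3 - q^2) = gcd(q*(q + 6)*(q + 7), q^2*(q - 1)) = q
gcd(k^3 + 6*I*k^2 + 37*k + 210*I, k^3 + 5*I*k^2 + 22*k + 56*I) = k + 7*I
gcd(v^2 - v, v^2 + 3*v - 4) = v - 1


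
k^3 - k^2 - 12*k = k*(k - 4)*(k + 3)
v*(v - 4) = v^2 - 4*v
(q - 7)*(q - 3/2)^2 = q^3 - 10*q^2 + 93*q/4 - 63/4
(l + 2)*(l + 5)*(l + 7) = l^3 + 14*l^2 + 59*l + 70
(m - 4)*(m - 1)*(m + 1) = m^3 - 4*m^2 - m + 4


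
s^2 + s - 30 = (s - 5)*(s + 6)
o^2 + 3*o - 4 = (o - 1)*(o + 4)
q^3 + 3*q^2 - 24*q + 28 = (q - 2)^2*(q + 7)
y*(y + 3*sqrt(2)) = y^2 + 3*sqrt(2)*y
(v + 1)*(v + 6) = v^2 + 7*v + 6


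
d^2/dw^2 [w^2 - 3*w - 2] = 2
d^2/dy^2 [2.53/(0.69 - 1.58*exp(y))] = (-6.315892*exp(y) - 2.758206)*exp(y)/(1.58*exp(y) - 0.69)^3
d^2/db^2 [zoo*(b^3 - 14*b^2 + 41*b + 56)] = zoo*(b + 1)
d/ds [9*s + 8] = 9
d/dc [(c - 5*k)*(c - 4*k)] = 2*c - 9*k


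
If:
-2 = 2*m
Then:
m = -1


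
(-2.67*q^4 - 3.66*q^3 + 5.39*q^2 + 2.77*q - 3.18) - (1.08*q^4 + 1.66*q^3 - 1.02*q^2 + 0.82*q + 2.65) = -3.75*q^4 - 5.32*q^3 + 6.41*q^2 + 1.95*q - 5.83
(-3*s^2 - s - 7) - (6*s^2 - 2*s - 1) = -9*s^2 + s - 6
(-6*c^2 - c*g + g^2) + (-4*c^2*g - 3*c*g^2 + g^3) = -4*c^2*g - 6*c^2 - 3*c*g^2 - c*g + g^3 + g^2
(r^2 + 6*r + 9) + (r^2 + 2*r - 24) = 2*r^2 + 8*r - 15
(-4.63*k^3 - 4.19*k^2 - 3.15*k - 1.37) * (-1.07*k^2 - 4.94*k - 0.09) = 4.9541*k^5 + 27.3555*k^4 + 24.4858*k^3 + 17.404*k^2 + 7.0513*k + 0.1233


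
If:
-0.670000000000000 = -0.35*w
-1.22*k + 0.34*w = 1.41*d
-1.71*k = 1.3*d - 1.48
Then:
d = -0.84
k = 1.50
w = 1.91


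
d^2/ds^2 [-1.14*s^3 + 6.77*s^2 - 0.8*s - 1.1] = 13.54 - 6.84*s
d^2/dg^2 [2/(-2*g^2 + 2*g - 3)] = 8*(2*g^2 - 2*g - 2*(2*g - 1)^2 + 3)/(2*g^2 - 2*g + 3)^3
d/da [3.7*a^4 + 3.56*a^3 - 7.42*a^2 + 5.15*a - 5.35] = 14.8*a^3 + 10.68*a^2 - 14.84*a + 5.15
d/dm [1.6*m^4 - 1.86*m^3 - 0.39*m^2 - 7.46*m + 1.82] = 6.4*m^3 - 5.58*m^2 - 0.78*m - 7.46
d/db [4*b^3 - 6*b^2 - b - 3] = 12*b^2 - 12*b - 1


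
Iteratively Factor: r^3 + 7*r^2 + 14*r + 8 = (r + 4)*(r^2 + 3*r + 2) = (r + 2)*(r + 4)*(r + 1)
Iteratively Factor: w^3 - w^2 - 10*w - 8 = (w - 4)*(w^2 + 3*w + 2) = (w - 4)*(w + 2)*(w + 1)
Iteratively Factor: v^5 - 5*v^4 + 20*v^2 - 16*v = (v - 1)*(v^4 - 4*v^3 - 4*v^2 + 16*v) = (v - 1)*(v + 2)*(v^3 - 6*v^2 + 8*v) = (v - 4)*(v - 1)*(v + 2)*(v^2 - 2*v) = (v - 4)*(v - 2)*(v - 1)*(v + 2)*(v)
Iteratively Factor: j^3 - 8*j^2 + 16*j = (j)*(j^2 - 8*j + 16) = j*(j - 4)*(j - 4)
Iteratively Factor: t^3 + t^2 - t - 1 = (t + 1)*(t^2 - 1) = (t + 1)^2*(t - 1)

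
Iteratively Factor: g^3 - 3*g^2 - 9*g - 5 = (g + 1)*(g^2 - 4*g - 5) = (g + 1)^2*(g - 5)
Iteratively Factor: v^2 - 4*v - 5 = (v - 5)*(v + 1)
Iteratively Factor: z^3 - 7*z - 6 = (z + 2)*(z^2 - 2*z - 3) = (z + 1)*(z + 2)*(z - 3)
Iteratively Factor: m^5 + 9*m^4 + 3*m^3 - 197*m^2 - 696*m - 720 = (m + 3)*(m^4 + 6*m^3 - 15*m^2 - 152*m - 240) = (m + 3)*(m + 4)*(m^3 + 2*m^2 - 23*m - 60) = (m + 3)^2*(m + 4)*(m^2 - m - 20) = (m - 5)*(m + 3)^2*(m + 4)*(m + 4)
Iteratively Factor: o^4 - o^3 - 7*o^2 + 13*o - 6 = (o - 2)*(o^3 + o^2 - 5*o + 3) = (o - 2)*(o + 3)*(o^2 - 2*o + 1) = (o - 2)*(o - 1)*(o + 3)*(o - 1)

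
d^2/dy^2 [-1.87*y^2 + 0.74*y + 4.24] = -3.74000000000000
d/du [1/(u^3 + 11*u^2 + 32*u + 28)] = (-3*u^2 - 22*u - 32)/(u^3 + 11*u^2 + 32*u + 28)^2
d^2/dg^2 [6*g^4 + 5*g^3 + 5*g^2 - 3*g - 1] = 72*g^2 + 30*g + 10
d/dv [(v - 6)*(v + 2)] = 2*v - 4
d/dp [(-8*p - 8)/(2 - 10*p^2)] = 4*(5*p^2 - 10*p*(p + 1) - 1)/(5*p^2 - 1)^2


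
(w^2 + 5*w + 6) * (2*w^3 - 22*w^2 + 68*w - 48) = 2*w^5 - 12*w^4 - 30*w^3 + 160*w^2 + 168*w - 288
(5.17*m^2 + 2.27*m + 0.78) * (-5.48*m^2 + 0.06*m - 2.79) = -28.3316*m^4 - 12.1294*m^3 - 18.5625*m^2 - 6.2865*m - 2.1762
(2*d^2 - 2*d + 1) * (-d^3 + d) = -2*d^5 + 2*d^4 + d^3 - 2*d^2 + d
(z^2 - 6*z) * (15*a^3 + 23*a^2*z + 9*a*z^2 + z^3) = 15*a^3*z^2 - 90*a^3*z + 23*a^2*z^3 - 138*a^2*z^2 + 9*a*z^4 - 54*a*z^3 + z^5 - 6*z^4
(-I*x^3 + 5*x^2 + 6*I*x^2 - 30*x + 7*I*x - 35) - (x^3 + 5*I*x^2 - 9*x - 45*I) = -x^3 - I*x^3 + 5*x^2 + I*x^2 - 21*x + 7*I*x - 35 + 45*I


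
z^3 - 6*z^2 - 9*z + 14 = (z - 7)*(z - 1)*(z + 2)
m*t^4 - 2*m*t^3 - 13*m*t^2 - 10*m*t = t*(t - 5)*(t + 2)*(m*t + m)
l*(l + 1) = l^2 + l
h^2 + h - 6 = (h - 2)*(h + 3)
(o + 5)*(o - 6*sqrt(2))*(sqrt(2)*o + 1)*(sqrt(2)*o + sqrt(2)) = 2*o^4 - 11*sqrt(2)*o^3 + 12*o^3 - 66*sqrt(2)*o^2 - 2*o^2 - 55*sqrt(2)*o - 72*o - 60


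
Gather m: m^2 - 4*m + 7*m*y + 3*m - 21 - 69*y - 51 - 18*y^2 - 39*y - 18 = m^2 + m*(7*y - 1) - 18*y^2 - 108*y - 90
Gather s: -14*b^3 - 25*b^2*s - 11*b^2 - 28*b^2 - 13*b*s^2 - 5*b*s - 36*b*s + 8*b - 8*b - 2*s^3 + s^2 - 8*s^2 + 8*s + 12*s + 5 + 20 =-14*b^3 - 39*b^2 - 2*s^3 + s^2*(-13*b - 7) + s*(-25*b^2 - 41*b + 20) + 25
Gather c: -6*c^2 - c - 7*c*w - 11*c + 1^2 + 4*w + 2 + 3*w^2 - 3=-6*c^2 + c*(-7*w - 12) + 3*w^2 + 4*w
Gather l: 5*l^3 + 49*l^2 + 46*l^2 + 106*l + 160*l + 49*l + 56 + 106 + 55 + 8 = 5*l^3 + 95*l^2 + 315*l + 225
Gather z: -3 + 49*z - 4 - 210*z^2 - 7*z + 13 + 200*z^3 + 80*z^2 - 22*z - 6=200*z^3 - 130*z^2 + 20*z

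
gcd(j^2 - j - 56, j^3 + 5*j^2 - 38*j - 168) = j + 7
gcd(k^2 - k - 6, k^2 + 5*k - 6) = 1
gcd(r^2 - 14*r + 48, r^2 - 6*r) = r - 6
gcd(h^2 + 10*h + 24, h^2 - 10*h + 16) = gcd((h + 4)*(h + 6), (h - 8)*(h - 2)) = 1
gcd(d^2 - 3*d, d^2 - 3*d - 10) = 1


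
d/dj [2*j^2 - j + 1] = 4*j - 1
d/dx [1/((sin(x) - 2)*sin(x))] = 2*(1 - sin(x))*cos(x)/((sin(x) - 2)^2*sin(x)^2)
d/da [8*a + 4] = 8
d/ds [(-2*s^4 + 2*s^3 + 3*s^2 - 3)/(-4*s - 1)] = 2*(12*s^4 - 4*s^3 - 9*s^2 - 3*s - 6)/(16*s^2 + 8*s + 1)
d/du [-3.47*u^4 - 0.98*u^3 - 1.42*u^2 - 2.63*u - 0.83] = -13.88*u^3 - 2.94*u^2 - 2.84*u - 2.63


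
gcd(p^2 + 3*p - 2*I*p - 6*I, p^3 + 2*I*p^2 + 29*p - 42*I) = p - 2*I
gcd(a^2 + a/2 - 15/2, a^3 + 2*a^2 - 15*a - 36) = a + 3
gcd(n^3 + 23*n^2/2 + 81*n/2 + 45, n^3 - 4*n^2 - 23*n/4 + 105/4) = n + 5/2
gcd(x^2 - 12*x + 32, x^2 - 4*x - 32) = x - 8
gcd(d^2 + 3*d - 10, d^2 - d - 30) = d + 5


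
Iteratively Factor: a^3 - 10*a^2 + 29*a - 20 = (a - 4)*(a^2 - 6*a + 5) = (a - 4)*(a - 1)*(a - 5)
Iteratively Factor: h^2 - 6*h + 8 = (h - 2)*(h - 4)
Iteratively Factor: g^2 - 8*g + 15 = (g - 3)*(g - 5)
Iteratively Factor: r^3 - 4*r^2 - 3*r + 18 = (r + 2)*(r^2 - 6*r + 9) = (r - 3)*(r + 2)*(r - 3)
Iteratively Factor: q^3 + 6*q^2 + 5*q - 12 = (q + 4)*(q^2 + 2*q - 3) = (q + 3)*(q + 4)*(q - 1)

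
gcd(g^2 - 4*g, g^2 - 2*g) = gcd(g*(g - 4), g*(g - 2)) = g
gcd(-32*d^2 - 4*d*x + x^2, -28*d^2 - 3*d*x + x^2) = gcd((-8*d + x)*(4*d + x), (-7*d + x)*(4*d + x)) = 4*d + x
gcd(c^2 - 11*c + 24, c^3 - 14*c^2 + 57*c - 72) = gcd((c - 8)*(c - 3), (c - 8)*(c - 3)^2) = c^2 - 11*c + 24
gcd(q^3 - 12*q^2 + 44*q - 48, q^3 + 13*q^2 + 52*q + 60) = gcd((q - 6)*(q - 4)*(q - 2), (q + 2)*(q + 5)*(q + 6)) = 1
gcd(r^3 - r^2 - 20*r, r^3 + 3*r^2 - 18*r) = r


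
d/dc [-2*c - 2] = -2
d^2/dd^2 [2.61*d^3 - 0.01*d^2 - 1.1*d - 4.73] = 15.66*d - 0.02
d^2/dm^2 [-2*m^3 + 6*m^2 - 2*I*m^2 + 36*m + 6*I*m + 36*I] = -12*m + 12 - 4*I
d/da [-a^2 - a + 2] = -2*a - 1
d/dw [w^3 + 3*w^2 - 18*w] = 3*w^2 + 6*w - 18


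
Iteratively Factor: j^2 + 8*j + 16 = (j + 4)*(j + 4)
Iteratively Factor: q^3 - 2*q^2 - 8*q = (q)*(q^2 - 2*q - 8) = q*(q - 4)*(q + 2)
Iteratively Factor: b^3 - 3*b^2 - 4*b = (b)*(b^2 - 3*b - 4) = b*(b + 1)*(b - 4)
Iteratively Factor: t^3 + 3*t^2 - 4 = (t - 1)*(t^2 + 4*t + 4) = (t - 1)*(t + 2)*(t + 2)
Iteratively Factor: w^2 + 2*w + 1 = (w + 1)*(w + 1)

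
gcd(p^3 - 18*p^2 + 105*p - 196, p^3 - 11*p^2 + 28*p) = p^2 - 11*p + 28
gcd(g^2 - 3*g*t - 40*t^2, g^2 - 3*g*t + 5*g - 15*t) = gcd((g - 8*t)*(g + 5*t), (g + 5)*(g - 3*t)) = 1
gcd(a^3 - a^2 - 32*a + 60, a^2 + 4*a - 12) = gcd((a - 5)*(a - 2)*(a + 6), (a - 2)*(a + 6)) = a^2 + 4*a - 12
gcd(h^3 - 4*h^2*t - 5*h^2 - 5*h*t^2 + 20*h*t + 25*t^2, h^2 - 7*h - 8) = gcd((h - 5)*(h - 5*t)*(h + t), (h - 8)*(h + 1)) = 1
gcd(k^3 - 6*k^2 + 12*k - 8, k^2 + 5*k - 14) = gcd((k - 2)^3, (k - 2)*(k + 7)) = k - 2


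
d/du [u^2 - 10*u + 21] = 2*u - 10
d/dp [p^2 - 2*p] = 2*p - 2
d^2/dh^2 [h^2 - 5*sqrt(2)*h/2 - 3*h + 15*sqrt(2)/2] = 2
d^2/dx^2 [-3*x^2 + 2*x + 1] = -6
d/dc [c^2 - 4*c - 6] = 2*c - 4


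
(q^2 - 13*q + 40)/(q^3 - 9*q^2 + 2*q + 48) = (q - 5)/(q^2 - q - 6)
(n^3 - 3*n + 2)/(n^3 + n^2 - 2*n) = (n - 1)/n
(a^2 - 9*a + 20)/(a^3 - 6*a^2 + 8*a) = (a - 5)/(a*(a - 2))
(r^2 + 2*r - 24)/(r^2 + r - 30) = (r - 4)/(r - 5)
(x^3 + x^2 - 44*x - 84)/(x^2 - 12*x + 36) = (x^3 + x^2 - 44*x - 84)/(x^2 - 12*x + 36)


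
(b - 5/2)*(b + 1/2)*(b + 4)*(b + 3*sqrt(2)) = b^4 + 2*b^3 + 3*sqrt(2)*b^3 - 37*b^2/4 + 6*sqrt(2)*b^2 - 111*sqrt(2)*b/4 - 5*b - 15*sqrt(2)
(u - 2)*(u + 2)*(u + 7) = u^3 + 7*u^2 - 4*u - 28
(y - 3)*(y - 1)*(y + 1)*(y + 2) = y^4 - y^3 - 7*y^2 + y + 6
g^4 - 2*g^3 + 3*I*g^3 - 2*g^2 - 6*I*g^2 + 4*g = g*(g - 2)*(g + I)*(g + 2*I)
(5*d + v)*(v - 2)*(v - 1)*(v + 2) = 5*d*v^3 - 5*d*v^2 - 20*d*v + 20*d + v^4 - v^3 - 4*v^2 + 4*v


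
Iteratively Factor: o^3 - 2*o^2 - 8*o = (o)*(o^2 - 2*o - 8) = o*(o - 4)*(o + 2)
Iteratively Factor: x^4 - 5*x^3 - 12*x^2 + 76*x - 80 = (x - 2)*(x^3 - 3*x^2 - 18*x + 40) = (x - 2)*(x + 4)*(x^2 - 7*x + 10) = (x - 5)*(x - 2)*(x + 4)*(x - 2)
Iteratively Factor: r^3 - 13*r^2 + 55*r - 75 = (r - 5)*(r^2 - 8*r + 15) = (r - 5)^2*(r - 3)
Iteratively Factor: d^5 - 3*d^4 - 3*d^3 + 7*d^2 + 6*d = (d - 3)*(d^4 - 3*d^2 - 2*d) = (d - 3)*(d + 1)*(d^3 - d^2 - 2*d) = (d - 3)*(d + 1)^2*(d^2 - 2*d) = (d - 3)*(d - 2)*(d + 1)^2*(d)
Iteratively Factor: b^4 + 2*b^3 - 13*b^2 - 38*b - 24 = (b - 4)*(b^3 + 6*b^2 + 11*b + 6) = (b - 4)*(b + 1)*(b^2 + 5*b + 6) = (b - 4)*(b + 1)*(b + 2)*(b + 3)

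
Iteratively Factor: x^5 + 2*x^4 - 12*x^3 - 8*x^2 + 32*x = (x + 2)*(x^4 - 12*x^2 + 16*x) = (x + 2)*(x + 4)*(x^3 - 4*x^2 + 4*x) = (x - 2)*(x + 2)*(x + 4)*(x^2 - 2*x) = (x - 2)^2*(x + 2)*(x + 4)*(x)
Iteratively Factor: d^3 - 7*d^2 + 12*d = (d - 3)*(d^2 - 4*d) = (d - 4)*(d - 3)*(d)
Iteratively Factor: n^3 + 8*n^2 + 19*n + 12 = (n + 3)*(n^2 + 5*n + 4) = (n + 3)*(n + 4)*(n + 1)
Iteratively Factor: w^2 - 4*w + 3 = (w - 1)*(w - 3)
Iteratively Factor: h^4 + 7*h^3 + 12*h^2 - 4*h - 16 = (h + 4)*(h^3 + 3*h^2 - 4) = (h - 1)*(h + 4)*(h^2 + 4*h + 4) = (h - 1)*(h + 2)*(h + 4)*(h + 2)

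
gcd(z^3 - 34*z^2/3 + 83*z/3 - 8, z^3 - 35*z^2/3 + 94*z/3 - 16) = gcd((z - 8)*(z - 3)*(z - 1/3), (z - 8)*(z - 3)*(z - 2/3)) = z^2 - 11*z + 24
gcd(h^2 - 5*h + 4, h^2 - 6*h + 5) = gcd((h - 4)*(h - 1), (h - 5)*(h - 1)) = h - 1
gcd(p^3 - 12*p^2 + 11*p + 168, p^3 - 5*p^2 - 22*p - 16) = p - 8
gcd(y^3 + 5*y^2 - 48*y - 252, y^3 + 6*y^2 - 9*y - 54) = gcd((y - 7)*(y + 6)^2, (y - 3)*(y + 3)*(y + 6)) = y + 6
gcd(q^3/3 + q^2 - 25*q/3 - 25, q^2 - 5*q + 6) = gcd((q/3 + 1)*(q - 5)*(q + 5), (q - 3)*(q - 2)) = 1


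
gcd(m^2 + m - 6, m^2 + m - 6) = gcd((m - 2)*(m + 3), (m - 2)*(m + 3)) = m^2 + m - 6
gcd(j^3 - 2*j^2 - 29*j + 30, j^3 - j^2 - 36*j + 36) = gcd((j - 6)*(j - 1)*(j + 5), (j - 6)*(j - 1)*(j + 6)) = j^2 - 7*j + 6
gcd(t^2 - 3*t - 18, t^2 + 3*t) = t + 3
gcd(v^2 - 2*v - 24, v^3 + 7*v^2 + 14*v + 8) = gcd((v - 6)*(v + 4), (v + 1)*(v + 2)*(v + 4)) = v + 4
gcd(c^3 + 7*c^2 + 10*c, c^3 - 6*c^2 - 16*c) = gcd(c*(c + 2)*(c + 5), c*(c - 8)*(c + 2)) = c^2 + 2*c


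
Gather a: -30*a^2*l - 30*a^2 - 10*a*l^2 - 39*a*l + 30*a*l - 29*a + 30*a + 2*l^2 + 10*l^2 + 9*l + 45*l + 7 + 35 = a^2*(-30*l - 30) + a*(-10*l^2 - 9*l + 1) + 12*l^2 + 54*l + 42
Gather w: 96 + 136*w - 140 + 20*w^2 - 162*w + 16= 20*w^2 - 26*w - 28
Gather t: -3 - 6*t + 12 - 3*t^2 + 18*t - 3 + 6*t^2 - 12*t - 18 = 3*t^2 - 12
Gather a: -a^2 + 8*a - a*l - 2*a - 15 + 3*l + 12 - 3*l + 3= -a^2 + a*(6 - l)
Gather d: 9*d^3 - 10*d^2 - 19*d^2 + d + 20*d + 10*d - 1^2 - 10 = 9*d^3 - 29*d^2 + 31*d - 11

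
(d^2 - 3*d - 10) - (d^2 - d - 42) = 32 - 2*d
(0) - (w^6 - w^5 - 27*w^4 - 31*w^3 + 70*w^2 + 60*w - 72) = -w^6 + w^5 + 27*w^4 + 31*w^3 - 70*w^2 - 60*w + 72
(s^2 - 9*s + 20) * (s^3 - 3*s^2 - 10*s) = s^5 - 12*s^4 + 37*s^3 + 30*s^2 - 200*s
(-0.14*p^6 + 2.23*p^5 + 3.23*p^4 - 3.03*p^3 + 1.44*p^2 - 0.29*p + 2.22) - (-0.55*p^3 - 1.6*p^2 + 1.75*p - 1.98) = -0.14*p^6 + 2.23*p^5 + 3.23*p^4 - 2.48*p^3 + 3.04*p^2 - 2.04*p + 4.2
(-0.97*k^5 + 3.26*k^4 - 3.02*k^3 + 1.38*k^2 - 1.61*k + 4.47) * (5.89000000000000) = -5.7133*k^5 + 19.2014*k^4 - 17.7878*k^3 + 8.1282*k^2 - 9.4829*k + 26.3283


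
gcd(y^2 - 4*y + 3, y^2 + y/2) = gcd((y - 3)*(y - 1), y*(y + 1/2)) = 1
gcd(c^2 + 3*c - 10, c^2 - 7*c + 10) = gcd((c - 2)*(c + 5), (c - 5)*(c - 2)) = c - 2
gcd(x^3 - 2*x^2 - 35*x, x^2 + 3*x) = x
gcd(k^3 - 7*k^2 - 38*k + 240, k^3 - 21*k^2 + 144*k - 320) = k^2 - 13*k + 40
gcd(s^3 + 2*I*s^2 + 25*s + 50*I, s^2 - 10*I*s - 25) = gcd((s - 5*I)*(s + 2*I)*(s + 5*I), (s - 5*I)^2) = s - 5*I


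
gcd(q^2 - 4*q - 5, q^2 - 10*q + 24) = 1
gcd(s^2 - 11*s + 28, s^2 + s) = 1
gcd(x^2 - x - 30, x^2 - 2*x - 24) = x - 6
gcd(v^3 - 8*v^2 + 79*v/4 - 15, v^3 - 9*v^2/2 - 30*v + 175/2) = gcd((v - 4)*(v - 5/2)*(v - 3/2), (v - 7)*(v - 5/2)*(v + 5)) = v - 5/2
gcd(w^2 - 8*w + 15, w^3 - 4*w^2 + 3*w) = w - 3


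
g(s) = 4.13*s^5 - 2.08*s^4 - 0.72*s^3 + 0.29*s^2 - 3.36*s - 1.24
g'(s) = 20.65*s^4 - 8.32*s^3 - 2.16*s^2 + 0.58*s - 3.36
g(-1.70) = -67.17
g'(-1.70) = 202.76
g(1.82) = 48.92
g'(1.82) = 166.95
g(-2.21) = -251.97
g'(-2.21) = 567.21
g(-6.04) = -35779.75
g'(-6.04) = 29230.87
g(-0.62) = 0.44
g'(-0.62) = 0.48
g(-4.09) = -5242.22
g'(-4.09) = 6305.85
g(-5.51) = -22745.98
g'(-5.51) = 20353.51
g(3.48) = 1763.06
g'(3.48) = 2650.43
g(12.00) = 983301.32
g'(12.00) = 413514.00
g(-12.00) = -1069482.04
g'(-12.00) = 442254.00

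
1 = 1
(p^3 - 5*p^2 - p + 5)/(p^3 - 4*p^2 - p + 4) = (p - 5)/(p - 4)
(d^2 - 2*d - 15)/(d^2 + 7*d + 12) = (d - 5)/(d + 4)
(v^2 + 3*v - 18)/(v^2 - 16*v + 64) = (v^2 + 3*v - 18)/(v^2 - 16*v + 64)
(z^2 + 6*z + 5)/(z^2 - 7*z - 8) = (z + 5)/(z - 8)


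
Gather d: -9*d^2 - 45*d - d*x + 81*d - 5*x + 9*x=-9*d^2 + d*(36 - x) + 4*x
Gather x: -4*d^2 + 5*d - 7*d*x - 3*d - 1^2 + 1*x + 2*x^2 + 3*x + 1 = -4*d^2 + 2*d + 2*x^2 + x*(4 - 7*d)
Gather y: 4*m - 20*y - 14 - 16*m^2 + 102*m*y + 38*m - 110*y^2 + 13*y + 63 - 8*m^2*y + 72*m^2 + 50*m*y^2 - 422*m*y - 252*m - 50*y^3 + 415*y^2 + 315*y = 56*m^2 - 210*m - 50*y^3 + y^2*(50*m + 305) + y*(-8*m^2 - 320*m + 308) + 49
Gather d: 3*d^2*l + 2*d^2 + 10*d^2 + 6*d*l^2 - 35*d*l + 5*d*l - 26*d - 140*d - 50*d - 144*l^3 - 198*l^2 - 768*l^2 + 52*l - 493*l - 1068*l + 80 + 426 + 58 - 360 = d^2*(3*l + 12) + d*(6*l^2 - 30*l - 216) - 144*l^3 - 966*l^2 - 1509*l + 204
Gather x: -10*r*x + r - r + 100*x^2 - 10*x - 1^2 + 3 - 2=100*x^2 + x*(-10*r - 10)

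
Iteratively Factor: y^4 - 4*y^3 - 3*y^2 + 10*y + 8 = (y + 1)*(y^3 - 5*y^2 + 2*y + 8) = (y - 2)*(y + 1)*(y^2 - 3*y - 4) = (y - 2)*(y + 1)^2*(y - 4)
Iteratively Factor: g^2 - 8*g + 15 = (g - 5)*(g - 3)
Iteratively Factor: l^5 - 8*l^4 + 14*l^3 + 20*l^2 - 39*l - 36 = (l + 1)*(l^4 - 9*l^3 + 23*l^2 - 3*l - 36) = (l - 3)*(l + 1)*(l^3 - 6*l^2 + 5*l + 12) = (l - 4)*(l - 3)*(l + 1)*(l^2 - 2*l - 3) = (l - 4)*(l - 3)*(l + 1)^2*(l - 3)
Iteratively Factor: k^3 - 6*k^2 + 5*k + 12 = (k - 4)*(k^2 - 2*k - 3) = (k - 4)*(k + 1)*(k - 3)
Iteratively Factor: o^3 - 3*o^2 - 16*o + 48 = (o + 4)*(o^2 - 7*o + 12) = (o - 4)*(o + 4)*(o - 3)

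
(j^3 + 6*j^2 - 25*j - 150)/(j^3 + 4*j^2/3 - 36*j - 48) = 3*(j^2 - 25)/(3*j^2 - 14*j - 24)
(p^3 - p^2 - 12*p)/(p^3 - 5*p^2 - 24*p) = (p - 4)/(p - 8)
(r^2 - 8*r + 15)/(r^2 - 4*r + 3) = (r - 5)/(r - 1)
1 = 1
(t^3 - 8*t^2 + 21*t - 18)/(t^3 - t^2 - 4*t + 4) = (t^2 - 6*t + 9)/(t^2 + t - 2)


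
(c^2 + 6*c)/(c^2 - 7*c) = (c + 6)/(c - 7)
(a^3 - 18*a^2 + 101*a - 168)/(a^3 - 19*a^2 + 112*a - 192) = (a - 7)/(a - 8)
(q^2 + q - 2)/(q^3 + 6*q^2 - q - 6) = (q + 2)/(q^2 + 7*q + 6)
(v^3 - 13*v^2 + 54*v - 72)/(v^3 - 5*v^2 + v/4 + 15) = 4*(v^2 - 9*v + 18)/(4*v^2 - 4*v - 15)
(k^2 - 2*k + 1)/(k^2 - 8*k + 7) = (k - 1)/(k - 7)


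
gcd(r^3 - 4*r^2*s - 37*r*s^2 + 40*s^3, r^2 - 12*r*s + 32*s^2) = r - 8*s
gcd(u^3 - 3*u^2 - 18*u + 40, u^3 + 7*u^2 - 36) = u - 2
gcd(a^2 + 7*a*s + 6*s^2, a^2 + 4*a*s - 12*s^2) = a + 6*s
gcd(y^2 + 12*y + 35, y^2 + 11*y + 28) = y + 7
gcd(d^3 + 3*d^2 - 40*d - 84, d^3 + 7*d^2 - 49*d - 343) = d + 7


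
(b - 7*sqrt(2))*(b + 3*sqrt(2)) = b^2 - 4*sqrt(2)*b - 42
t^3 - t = t*(t - 1)*(t + 1)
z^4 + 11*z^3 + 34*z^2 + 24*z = z*(z + 1)*(z + 4)*(z + 6)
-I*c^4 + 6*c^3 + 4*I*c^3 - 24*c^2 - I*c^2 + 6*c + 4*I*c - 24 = (c - 4)*(c - I)*(c + 6*I)*(-I*c + 1)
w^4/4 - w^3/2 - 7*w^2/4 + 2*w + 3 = (w/4 + 1/2)*(w - 3)*(w - 2)*(w + 1)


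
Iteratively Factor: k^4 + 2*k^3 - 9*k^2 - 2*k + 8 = (k - 2)*(k^3 + 4*k^2 - k - 4) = (k - 2)*(k + 1)*(k^2 + 3*k - 4) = (k - 2)*(k - 1)*(k + 1)*(k + 4)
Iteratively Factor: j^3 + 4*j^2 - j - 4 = (j + 4)*(j^2 - 1) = (j - 1)*(j + 4)*(j + 1)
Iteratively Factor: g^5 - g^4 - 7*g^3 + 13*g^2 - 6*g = (g)*(g^4 - g^3 - 7*g^2 + 13*g - 6) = g*(g + 3)*(g^3 - 4*g^2 + 5*g - 2) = g*(g - 1)*(g + 3)*(g^2 - 3*g + 2) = g*(g - 1)^2*(g + 3)*(g - 2)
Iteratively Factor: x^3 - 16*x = (x + 4)*(x^2 - 4*x) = x*(x + 4)*(x - 4)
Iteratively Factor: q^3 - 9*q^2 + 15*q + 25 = (q - 5)*(q^2 - 4*q - 5) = (q - 5)*(q + 1)*(q - 5)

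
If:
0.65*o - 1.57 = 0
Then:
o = 2.42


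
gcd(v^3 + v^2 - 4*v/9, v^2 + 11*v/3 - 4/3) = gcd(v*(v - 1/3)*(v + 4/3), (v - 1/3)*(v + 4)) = v - 1/3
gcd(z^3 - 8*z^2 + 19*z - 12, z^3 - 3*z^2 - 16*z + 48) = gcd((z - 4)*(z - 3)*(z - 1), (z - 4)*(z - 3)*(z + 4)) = z^2 - 7*z + 12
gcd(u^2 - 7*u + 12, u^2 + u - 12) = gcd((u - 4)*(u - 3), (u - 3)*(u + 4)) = u - 3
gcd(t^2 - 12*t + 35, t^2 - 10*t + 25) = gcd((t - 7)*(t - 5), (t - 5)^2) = t - 5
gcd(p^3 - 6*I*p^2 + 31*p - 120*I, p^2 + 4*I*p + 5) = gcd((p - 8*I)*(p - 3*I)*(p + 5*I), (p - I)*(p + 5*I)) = p + 5*I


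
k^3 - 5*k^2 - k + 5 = (k - 5)*(k - 1)*(k + 1)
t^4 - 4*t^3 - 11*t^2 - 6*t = t*(t - 6)*(t + 1)^2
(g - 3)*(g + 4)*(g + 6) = g^3 + 7*g^2 - 6*g - 72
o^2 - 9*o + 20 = (o - 5)*(o - 4)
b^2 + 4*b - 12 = (b - 2)*(b + 6)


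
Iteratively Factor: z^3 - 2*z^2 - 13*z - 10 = (z - 5)*(z^2 + 3*z + 2) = (z - 5)*(z + 2)*(z + 1)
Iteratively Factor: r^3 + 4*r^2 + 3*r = (r)*(r^2 + 4*r + 3) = r*(r + 3)*(r + 1)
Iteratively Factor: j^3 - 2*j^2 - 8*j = (j - 4)*(j^2 + 2*j) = j*(j - 4)*(j + 2)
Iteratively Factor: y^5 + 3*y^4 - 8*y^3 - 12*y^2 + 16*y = (y + 4)*(y^4 - y^3 - 4*y^2 + 4*y) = y*(y + 4)*(y^3 - y^2 - 4*y + 4) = y*(y + 2)*(y + 4)*(y^2 - 3*y + 2) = y*(y - 1)*(y + 2)*(y + 4)*(y - 2)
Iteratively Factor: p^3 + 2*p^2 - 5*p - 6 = (p + 3)*(p^2 - p - 2) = (p - 2)*(p + 3)*(p + 1)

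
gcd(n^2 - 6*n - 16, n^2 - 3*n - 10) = n + 2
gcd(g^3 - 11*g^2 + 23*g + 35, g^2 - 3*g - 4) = g + 1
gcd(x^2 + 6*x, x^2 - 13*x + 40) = 1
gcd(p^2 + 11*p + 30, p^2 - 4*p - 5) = 1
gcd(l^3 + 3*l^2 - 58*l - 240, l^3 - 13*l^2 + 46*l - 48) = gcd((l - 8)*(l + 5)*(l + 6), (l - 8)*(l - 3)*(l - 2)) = l - 8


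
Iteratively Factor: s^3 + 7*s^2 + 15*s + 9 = (s + 3)*(s^2 + 4*s + 3) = (s + 1)*(s + 3)*(s + 3)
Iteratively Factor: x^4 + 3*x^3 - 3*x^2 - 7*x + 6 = (x - 1)*(x^3 + 4*x^2 + x - 6) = (x - 1)^2*(x^2 + 5*x + 6) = (x - 1)^2*(x + 3)*(x + 2)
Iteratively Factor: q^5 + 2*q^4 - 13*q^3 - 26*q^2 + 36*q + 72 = (q - 3)*(q^4 + 5*q^3 + 2*q^2 - 20*q - 24) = (q - 3)*(q + 2)*(q^3 + 3*q^2 - 4*q - 12) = (q - 3)*(q + 2)*(q + 3)*(q^2 - 4) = (q - 3)*(q - 2)*(q + 2)*(q + 3)*(q + 2)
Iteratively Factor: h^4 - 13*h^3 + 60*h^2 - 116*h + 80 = (h - 5)*(h^3 - 8*h^2 + 20*h - 16) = (h - 5)*(h - 4)*(h^2 - 4*h + 4) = (h - 5)*(h - 4)*(h - 2)*(h - 2)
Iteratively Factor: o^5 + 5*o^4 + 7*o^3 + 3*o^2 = (o + 1)*(o^4 + 4*o^3 + 3*o^2) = o*(o + 1)*(o^3 + 4*o^2 + 3*o) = o*(o + 1)^2*(o^2 + 3*o) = o*(o + 1)^2*(o + 3)*(o)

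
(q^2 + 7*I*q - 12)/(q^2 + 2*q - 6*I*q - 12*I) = (q^2 + 7*I*q - 12)/(q^2 + q*(2 - 6*I) - 12*I)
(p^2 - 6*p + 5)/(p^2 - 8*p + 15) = (p - 1)/(p - 3)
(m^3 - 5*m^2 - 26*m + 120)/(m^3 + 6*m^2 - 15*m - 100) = (m - 6)/(m + 5)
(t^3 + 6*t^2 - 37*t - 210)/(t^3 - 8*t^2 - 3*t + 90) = (t^2 + 12*t + 35)/(t^2 - 2*t - 15)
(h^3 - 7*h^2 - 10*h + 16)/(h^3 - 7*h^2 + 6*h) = (h^2 - 6*h - 16)/(h*(h - 6))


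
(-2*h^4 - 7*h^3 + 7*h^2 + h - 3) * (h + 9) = -2*h^5 - 25*h^4 - 56*h^3 + 64*h^2 + 6*h - 27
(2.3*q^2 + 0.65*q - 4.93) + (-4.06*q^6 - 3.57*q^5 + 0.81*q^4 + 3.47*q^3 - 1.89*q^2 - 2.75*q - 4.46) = -4.06*q^6 - 3.57*q^5 + 0.81*q^4 + 3.47*q^3 + 0.41*q^2 - 2.1*q - 9.39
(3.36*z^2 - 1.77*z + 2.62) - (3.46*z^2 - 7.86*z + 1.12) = -0.1*z^2 + 6.09*z + 1.5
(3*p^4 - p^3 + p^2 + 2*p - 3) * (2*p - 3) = 6*p^5 - 11*p^4 + 5*p^3 + p^2 - 12*p + 9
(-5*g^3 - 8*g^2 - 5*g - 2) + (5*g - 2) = -5*g^3 - 8*g^2 - 4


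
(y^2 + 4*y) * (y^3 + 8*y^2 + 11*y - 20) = y^5 + 12*y^4 + 43*y^3 + 24*y^2 - 80*y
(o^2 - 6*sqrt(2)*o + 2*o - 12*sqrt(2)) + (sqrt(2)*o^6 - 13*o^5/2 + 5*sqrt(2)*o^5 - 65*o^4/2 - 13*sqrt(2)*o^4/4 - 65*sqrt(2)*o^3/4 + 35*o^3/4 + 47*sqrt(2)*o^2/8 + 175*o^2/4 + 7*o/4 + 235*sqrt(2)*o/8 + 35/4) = sqrt(2)*o^6 - 13*o^5/2 + 5*sqrt(2)*o^5 - 65*o^4/2 - 13*sqrt(2)*o^4/4 - 65*sqrt(2)*o^3/4 + 35*o^3/4 + 47*sqrt(2)*o^2/8 + 179*o^2/4 + 15*o/4 + 187*sqrt(2)*o/8 - 12*sqrt(2) + 35/4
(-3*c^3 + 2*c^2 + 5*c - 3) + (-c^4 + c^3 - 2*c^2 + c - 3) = -c^4 - 2*c^3 + 6*c - 6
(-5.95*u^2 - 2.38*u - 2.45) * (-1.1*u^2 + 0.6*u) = 6.545*u^4 - 0.952*u^3 + 1.267*u^2 - 1.47*u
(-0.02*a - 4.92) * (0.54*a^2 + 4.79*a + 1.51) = -0.0108*a^3 - 2.7526*a^2 - 23.597*a - 7.4292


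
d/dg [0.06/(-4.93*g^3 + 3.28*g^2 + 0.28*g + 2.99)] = (0.8874*g^2 - 0.3936*g - 0.0168)/(-4.93*g^3 + 3.28*g^2 + 0.28*g + 2.99)^2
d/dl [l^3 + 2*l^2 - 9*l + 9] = 3*l^2 + 4*l - 9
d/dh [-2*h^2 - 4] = -4*h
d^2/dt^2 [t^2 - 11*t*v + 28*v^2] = 2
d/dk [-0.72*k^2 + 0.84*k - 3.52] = 0.84 - 1.44*k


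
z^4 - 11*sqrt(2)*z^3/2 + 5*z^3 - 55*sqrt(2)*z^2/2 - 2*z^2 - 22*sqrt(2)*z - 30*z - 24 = (z + 1)*(z + 4)*(z - 6*sqrt(2))*(z + sqrt(2)/2)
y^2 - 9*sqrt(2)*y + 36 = (y - 6*sqrt(2))*(y - 3*sqrt(2))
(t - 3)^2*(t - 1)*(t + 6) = t^4 - t^3 - 27*t^2 + 81*t - 54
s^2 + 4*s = s*(s + 4)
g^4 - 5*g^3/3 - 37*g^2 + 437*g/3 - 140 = (g - 4)*(g - 3)*(g - 5/3)*(g + 7)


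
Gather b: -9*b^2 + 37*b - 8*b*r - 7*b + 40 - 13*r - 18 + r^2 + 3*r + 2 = -9*b^2 + b*(30 - 8*r) + r^2 - 10*r + 24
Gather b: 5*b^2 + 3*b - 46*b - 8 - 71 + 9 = 5*b^2 - 43*b - 70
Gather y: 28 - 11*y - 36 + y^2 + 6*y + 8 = y^2 - 5*y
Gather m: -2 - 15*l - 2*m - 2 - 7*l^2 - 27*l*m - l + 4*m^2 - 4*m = -7*l^2 - 16*l + 4*m^2 + m*(-27*l - 6) - 4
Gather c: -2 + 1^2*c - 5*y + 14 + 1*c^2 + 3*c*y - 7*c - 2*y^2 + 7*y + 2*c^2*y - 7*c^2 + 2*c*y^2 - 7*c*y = c^2*(2*y - 6) + c*(2*y^2 - 4*y - 6) - 2*y^2 + 2*y + 12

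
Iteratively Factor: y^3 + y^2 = (y + 1)*(y^2) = y*(y + 1)*(y)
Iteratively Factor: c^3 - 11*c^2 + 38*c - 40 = (c - 2)*(c^2 - 9*c + 20) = (c - 4)*(c - 2)*(c - 5)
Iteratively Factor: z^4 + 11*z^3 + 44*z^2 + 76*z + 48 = (z + 4)*(z^3 + 7*z^2 + 16*z + 12) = (z + 3)*(z + 4)*(z^2 + 4*z + 4) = (z + 2)*(z + 3)*(z + 4)*(z + 2)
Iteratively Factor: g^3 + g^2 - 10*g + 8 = (g + 4)*(g^2 - 3*g + 2) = (g - 1)*(g + 4)*(g - 2)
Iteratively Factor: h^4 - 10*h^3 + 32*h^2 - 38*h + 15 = (h - 1)*(h^3 - 9*h^2 + 23*h - 15) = (h - 1)^2*(h^2 - 8*h + 15) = (h - 5)*(h - 1)^2*(h - 3)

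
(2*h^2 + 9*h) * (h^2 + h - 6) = 2*h^4 + 11*h^3 - 3*h^2 - 54*h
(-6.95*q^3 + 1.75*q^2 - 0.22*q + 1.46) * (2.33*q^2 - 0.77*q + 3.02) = -16.1935*q^5 + 9.429*q^4 - 22.8491*q^3 + 8.8562*q^2 - 1.7886*q + 4.4092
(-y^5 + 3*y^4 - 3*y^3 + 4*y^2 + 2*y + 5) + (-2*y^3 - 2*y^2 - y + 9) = -y^5 + 3*y^4 - 5*y^3 + 2*y^2 + y + 14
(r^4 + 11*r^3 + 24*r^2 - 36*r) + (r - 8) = r^4 + 11*r^3 + 24*r^2 - 35*r - 8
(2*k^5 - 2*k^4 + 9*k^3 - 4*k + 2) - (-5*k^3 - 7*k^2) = 2*k^5 - 2*k^4 + 14*k^3 + 7*k^2 - 4*k + 2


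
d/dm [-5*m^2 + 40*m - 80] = 40 - 10*m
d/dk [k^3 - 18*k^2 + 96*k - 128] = 3*k^2 - 36*k + 96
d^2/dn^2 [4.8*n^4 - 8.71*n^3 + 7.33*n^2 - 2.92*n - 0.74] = 57.6*n^2 - 52.26*n + 14.66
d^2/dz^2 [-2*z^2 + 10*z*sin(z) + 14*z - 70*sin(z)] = -10*z*sin(z) + 70*sin(z) + 20*cos(z) - 4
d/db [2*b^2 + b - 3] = 4*b + 1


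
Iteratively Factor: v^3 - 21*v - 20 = (v - 5)*(v^2 + 5*v + 4) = (v - 5)*(v + 1)*(v + 4)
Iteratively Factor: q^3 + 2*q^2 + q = (q + 1)*(q^2 + q) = (q + 1)^2*(q)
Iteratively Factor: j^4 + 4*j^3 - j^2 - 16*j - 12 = (j - 2)*(j^3 + 6*j^2 + 11*j + 6) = (j - 2)*(j + 1)*(j^2 + 5*j + 6) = (j - 2)*(j + 1)*(j + 2)*(j + 3)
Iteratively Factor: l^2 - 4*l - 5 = (l - 5)*(l + 1)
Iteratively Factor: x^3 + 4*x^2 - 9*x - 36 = (x - 3)*(x^2 + 7*x + 12) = (x - 3)*(x + 4)*(x + 3)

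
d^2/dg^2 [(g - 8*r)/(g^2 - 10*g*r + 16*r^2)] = 2/(g^3 - 6*g^2*r + 12*g*r^2 - 8*r^3)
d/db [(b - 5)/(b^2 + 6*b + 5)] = (b^2 + 6*b - 2*(b - 5)*(b + 3) + 5)/(b^2 + 6*b + 5)^2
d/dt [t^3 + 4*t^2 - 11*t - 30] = 3*t^2 + 8*t - 11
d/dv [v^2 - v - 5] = 2*v - 1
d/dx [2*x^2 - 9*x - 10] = 4*x - 9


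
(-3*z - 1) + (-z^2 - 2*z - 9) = -z^2 - 5*z - 10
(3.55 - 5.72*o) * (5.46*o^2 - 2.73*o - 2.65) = -31.2312*o^3 + 34.9986*o^2 + 5.4665*o - 9.4075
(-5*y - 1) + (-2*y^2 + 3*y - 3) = -2*y^2 - 2*y - 4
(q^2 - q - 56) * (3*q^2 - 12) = 3*q^4 - 3*q^3 - 180*q^2 + 12*q + 672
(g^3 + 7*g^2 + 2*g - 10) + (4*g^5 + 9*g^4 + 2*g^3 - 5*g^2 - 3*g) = 4*g^5 + 9*g^4 + 3*g^3 + 2*g^2 - g - 10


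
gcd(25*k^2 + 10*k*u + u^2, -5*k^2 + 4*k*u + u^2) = 5*k + u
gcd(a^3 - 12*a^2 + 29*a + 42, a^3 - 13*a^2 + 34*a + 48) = a^2 - 5*a - 6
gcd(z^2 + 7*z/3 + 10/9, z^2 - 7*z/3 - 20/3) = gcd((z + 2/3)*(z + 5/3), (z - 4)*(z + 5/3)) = z + 5/3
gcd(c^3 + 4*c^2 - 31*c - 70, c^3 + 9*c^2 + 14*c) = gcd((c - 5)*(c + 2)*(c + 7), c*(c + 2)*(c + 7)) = c^2 + 9*c + 14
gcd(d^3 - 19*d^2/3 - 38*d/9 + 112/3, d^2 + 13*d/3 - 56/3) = d - 8/3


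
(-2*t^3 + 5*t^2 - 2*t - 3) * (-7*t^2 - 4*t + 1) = 14*t^5 - 27*t^4 - 8*t^3 + 34*t^2 + 10*t - 3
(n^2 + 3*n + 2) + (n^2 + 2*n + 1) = 2*n^2 + 5*n + 3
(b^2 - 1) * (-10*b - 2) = -10*b^3 - 2*b^2 + 10*b + 2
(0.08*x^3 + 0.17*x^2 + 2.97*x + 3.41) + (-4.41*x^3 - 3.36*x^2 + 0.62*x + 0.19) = -4.33*x^3 - 3.19*x^2 + 3.59*x + 3.6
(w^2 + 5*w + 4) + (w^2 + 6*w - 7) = 2*w^2 + 11*w - 3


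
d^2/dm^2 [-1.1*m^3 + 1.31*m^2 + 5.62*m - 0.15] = 2.62 - 6.6*m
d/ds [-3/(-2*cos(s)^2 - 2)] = 6*sin(2*s)/(cos(2*s) + 3)^2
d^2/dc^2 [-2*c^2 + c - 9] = -4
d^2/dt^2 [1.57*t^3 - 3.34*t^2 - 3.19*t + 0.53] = 9.42*t - 6.68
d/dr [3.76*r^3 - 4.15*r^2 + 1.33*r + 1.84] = 11.28*r^2 - 8.3*r + 1.33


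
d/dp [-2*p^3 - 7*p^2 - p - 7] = -6*p^2 - 14*p - 1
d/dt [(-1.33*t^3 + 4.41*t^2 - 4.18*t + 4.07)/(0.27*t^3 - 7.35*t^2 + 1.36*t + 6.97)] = (8.5848*t^4 - 1.36040000000001*t^3 - 55.8324*t^2 + 121.3044*t - 34.6698)/(0.0729*t^6 - 3.969*t^5 + 54.7569*t^4 - 16.2282*t^3 - 100.6094*t^2 + 18.9584*t + 48.5809)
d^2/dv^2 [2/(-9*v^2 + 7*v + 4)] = 4*(-81*v^2 + 63*v + (18*v - 7)^2 + 36)/(-9*v^2 + 7*v + 4)^3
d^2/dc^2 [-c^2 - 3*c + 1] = -2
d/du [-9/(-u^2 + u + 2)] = 9*(1 - 2*u)/(-u^2 + u + 2)^2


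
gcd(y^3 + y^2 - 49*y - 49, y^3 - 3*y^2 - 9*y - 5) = y + 1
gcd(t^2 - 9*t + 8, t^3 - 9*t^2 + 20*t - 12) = t - 1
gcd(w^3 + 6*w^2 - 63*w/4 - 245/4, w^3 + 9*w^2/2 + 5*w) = w + 5/2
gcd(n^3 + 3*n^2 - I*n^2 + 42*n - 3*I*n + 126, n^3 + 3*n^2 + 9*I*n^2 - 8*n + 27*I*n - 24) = n + 3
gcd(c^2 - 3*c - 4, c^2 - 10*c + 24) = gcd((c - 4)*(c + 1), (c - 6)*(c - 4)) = c - 4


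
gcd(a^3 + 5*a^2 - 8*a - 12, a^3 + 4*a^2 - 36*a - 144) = a + 6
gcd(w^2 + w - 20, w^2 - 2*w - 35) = w + 5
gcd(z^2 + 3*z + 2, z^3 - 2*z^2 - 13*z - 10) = z^2 + 3*z + 2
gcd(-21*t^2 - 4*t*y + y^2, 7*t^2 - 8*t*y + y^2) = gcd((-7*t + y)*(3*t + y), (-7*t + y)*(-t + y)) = -7*t + y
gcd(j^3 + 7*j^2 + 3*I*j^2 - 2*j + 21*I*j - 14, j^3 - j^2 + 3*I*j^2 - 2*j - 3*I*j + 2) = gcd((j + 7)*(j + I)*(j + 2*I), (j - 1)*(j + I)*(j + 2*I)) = j^2 + 3*I*j - 2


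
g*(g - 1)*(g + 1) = g^3 - g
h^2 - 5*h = h*(h - 5)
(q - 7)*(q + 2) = q^2 - 5*q - 14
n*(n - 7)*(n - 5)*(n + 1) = n^4 - 11*n^3 + 23*n^2 + 35*n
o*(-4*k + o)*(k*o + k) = -4*k^2*o^2 - 4*k^2*o + k*o^3 + k*o^2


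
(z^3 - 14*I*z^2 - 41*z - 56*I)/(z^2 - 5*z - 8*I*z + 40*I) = (z^2 - 6*I*z + 7)/(z - 5)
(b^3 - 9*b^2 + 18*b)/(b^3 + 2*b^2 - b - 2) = b*(b^2 - 9*b + 18)/(b^3 + 2*b^2 - b - 2)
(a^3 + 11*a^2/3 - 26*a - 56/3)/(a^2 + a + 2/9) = 3*(a^2 + 3*a - 28)/(3*a + 1)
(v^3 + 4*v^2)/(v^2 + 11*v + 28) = v^2/(v + 7)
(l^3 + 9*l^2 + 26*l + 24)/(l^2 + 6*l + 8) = l + 3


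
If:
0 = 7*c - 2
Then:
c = 2/7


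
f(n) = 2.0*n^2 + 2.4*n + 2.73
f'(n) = 4.0*n + 2.4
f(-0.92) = 2.21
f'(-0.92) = -1.28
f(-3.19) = 15.43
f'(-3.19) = -10.36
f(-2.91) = 12.68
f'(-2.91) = -9.24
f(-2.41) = 8.56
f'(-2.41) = -7.24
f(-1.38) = 3.23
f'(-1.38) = -3.12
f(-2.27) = 7.59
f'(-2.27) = -6.68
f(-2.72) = 11.00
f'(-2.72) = -8.48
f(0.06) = 2.88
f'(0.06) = 2.64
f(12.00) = 319.53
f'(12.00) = 50.40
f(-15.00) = 416.73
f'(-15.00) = -57.60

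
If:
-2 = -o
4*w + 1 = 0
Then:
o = 2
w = -1/4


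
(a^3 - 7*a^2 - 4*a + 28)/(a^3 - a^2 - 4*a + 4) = (a - 7)/(a - 1)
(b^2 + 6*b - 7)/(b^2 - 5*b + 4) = (b + 7)/(b - 4)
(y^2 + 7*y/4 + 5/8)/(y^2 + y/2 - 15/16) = 2*(2*y + 1)/(4*y - 3)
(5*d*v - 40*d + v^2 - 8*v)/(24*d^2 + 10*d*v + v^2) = (5*d*v - 40*d + v^2 - 8*v)/(24*d^2 + 10*d*v + v^2)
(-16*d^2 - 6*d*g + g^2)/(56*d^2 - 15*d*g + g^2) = (-2*d - g)/(7*d - g)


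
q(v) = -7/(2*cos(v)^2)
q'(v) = -7*sin(v)/cos(v)^3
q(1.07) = -15.18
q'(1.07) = -55.48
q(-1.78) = -81.15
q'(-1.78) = -764.42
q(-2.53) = -5.22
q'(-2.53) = -7.32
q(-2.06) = -15.85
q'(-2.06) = -59.54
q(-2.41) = -6.32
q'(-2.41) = -11.35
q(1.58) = -41319.77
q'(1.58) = 8978720.87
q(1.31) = -52.64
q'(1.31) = -394.51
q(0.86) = -8.22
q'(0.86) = -19.10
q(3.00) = -3.57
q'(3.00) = 1.02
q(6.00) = -3.80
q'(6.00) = 2.21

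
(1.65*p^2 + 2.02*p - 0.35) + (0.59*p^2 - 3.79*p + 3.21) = 2.24*p^2 - 1.77*p + 2.86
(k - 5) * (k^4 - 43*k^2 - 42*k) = k^5 - 5*k^4 - 43*k^3 + 173*k^2 + 210*k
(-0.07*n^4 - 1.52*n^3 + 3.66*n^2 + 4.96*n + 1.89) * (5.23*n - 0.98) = -0.3661*n^5 - 7.881*n^4 + 20.6314*n^3 + 22.354*n^2 + 5.0239*n - 1.8522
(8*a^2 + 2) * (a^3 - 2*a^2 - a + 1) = 8*a^5 - 16*a^4 - 6*a^3 + 4*a^2 - 2*a + 2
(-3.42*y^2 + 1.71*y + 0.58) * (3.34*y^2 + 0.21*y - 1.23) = -11.4228*y^4 + 4.9932*y^3 + 6.5029*y^2 - 1.9815*y - 0.7134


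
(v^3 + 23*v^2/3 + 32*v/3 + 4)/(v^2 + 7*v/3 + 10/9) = 3*(v^2 + 7*v + 6)/(3*v + 5)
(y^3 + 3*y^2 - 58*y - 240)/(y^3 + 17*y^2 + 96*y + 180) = (y - 8)/(y + 6)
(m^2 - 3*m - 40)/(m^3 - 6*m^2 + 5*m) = (m^2 - 3*m - 40)/(m*(m^2 - 6*m + 5))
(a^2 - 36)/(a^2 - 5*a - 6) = (a + 6)/(a + 1)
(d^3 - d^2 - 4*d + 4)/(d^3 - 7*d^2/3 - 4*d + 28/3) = 3*(d - 1)/(3*d - 7)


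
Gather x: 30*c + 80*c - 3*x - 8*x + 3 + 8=110*c - 11*x + 11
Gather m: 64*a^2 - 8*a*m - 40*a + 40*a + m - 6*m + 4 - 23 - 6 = 64*a^2 + m*(-8*a - 5) - 25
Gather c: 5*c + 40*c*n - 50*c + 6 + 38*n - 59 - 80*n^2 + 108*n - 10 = c*(40*n - 45) - 80*n^2 + 146*n - 63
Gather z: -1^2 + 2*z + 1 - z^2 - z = -z^2 + z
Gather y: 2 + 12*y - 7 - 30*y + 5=-18*y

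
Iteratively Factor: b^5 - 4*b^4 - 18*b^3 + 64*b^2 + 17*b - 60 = (b + 4)*(b^4 - 8*b^3 + 14*b^2 + 8*b - 15) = (b - 3)*(b + 4)*(b^3 - 5*b^2 - b + 5) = (b - 3)*(b - 1)*(b + 4)*(b^2 - 4*b - 5) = (b - 3)*(b - 1)*(b + 1)*(b + 4)*(b - 5)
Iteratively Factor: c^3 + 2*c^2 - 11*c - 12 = (c - 3)*(c^2 + 5*c + 4) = (c - 3)*(c + 1)*(c + 4)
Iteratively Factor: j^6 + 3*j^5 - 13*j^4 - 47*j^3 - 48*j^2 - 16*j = (j + 4)*(j^5 - j^4 - 9*j^3 - 11*j^2 - 4*j) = (j + 1)*(j + 4)*(j^4 - 2*j^3 - 7*j^2 - 4*j) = j*(j + 1)*(j + 4)*(j^3 - 2*j^2 - 7*j - 4) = j*(j + 1)^2*(j + 4)*(j^2 - 3*j - 4) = j*(j + 1)^3*(j + 4)*(j - 4)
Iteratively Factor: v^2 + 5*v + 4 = (v + 1)*(v + 4)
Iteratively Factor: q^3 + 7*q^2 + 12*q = (q)*(q^2 + 7*q + 12) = q*(q + 4)*(q + 3)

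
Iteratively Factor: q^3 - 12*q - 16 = (q + 2)*(q^2 - 2*q - 8) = (q + 2)^2*(q - 4)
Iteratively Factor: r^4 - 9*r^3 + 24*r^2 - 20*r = (r - 2)*(r^3 - 7*r^2 + 10*r) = (r - 5)*(r - 2)*(r^2 - 2*r) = (r - 5)*(r - 2)^2*(r)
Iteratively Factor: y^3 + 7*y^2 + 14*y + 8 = (y + 4)*(y^2 + 3*y + 2) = (y + 2)*(y + 4)*(y + 1)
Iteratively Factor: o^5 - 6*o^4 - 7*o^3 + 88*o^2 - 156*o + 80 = (o - 2)*(o^4 - 4*o^3 - 15*o^2 + 58*o - 40) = (o - 2)*(o - 1)*(o^3 - 3*o^2 - 18*o + 40) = (o - 2)*(o - 1)*(o + 4)*(o^2 - 7*o + 10) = (o - 5)*(o - 2)*(o - 1)*(o + 4)*(o - 2)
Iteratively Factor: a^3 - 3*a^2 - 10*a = (a - 5)*(a^2 + 2*a) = a*(a - 5)*(a + 2)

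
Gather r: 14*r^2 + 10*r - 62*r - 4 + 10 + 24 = 14*r^2 - 52*r + 30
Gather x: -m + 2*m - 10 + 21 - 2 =m + 9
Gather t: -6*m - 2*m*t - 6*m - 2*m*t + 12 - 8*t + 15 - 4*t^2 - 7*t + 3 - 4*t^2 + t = -12*m - 8*t^2 + t*(-4*m - 14) + 30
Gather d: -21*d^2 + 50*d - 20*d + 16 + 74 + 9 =-21*d^2 + 30*d + 99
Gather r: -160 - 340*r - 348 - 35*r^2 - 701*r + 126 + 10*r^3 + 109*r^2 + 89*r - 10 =10*r^3 + 74*r^2 - 952*r - 392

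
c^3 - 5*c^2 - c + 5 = (c - 5)*(c - 1)*(c + 1)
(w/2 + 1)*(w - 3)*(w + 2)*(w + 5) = w^4/2 + 3*w^3 - 3*w^2/2 - 26*w - 30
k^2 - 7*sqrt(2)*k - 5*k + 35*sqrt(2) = (k - 5)*(k - 7*sqrt(2))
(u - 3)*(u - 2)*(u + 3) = u^3 - 2*u^2 - 9*u + 18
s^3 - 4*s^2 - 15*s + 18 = (s - 6)*(s - 1)*(s + 3)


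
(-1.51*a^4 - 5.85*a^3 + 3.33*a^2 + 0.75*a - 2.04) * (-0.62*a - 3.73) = 0.9362*a^5 + 9.2593*a^4 + 19.7559*a^3 - 12.8859*a^2 - 1.5327*a + 7.6092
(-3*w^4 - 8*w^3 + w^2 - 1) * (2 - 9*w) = 27*w^5 + 66*w^4 - 25*w^3 + 2*w^2 + 9*w - 2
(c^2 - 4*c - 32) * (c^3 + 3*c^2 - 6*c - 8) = c^5 - c^4 - 50*c^3 - 80*c^2 + 224*c + 256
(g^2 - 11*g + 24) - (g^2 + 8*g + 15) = 9 - 19*g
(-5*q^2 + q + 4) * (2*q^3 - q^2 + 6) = -10*q^5 + 7*q^4 + 7*q^3 - 34*q^2 + 6*q + 24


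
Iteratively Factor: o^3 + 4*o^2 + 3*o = (o)*(o^2 + 4*o + 3) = o*(o + 3)*(o + 1)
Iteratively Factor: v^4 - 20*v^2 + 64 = (v - 4)*(v^3 + 4*v^2 - 4*v - 16) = (v - 4)*(v + 2)*(v^2 + 2*v - 8) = (v - 4)*(v - 2)*(v + 2)*(v + 4)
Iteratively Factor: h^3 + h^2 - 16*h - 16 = (h - 4)*(h^2 + 5*h + 4) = (h - 4)*(h + 4)*(h + 1)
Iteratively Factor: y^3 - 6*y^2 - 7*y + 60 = (y - 5)*(y^2 - y - 12) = (y - 5)*(y + 3)*(y - 4)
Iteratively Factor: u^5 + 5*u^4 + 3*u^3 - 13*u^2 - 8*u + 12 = (u - 1)*(u^4 + 6*u^3 + 9*u^2 - 4*u - 12) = (u - 1)*(u + 2)*(u^3 + 4*u^2 + u - 6) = (u - 1)^2*(u + 2)*(u^2 + 5*u + 6) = (u - 1)^2*(u + 2)^2*(u + 3)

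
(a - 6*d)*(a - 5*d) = a^2 - 11*a*d + 30*d^2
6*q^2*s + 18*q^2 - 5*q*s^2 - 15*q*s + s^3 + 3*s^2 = (-3*q + s)*(-2*q + s)*(s + 3)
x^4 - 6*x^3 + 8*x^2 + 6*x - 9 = (x - 3)^2*(x - 1)*(x + 1)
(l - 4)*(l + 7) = l^2 + 3*l - 28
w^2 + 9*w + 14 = (w + 2)*(w + 7)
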